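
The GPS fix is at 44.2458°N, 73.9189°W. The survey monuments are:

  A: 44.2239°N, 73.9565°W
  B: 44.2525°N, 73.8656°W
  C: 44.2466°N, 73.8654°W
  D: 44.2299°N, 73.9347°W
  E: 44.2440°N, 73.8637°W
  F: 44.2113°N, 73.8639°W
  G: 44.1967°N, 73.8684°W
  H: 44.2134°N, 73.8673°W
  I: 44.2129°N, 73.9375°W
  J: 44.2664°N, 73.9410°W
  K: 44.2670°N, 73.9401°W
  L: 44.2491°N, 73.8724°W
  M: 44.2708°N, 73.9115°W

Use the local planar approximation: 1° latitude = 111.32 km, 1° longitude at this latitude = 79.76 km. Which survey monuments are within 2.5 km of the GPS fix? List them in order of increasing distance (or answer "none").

Distances from 44.2458°N, 73.9189°W:
A: √((-0.0219·111.32)² + (-0.0376·79.76)²) = √(5.943395 + 8.993857) = 3.8649 km
B: √((0.0067·111.32)² + (0.0533·79.76)²) = √(0.556283 + 18.072769) = 4.3161 km
C: √((0.0008·111.32)² + (0.0535·79.76)²) = √(0.007931 + 18.208654) = 4.2681 km
D: √((-0.0159·111.32)² + (-0.0158·79.76)²) = √(3.132858 + 1.588124) = 2.1728 km
E: √((-0.0018·111.32)² + (0.0552·79.76)²) = √(0.040151 + 19.384225) = 4.4073 km
F: √((-0.0345·111.32)² + (0.0550·79.76)²) = √(14.749747 + 19.244014) = 5.8304 km
G: √((-0.0491·111.32)² + (0.0505·79.76)²) = √(29.875101 + 16.223817) = 6.7896 km
H: √((-0.0324·111.32)² + (0.0516·79.76)²) = √(13.008775 + 16.938295) = 5.4724 km
I: √((-0.0329·111.32)² + (-0.0186·79.76)²) = √(13.413379 + 2.200879) = 3.9515 km
J: √((0.0206·111.32)² + (-0.0221·79.76)²) = √(5.258730 + 3.107097) = 2.8924 km
K: √((0.0212·111.32)² + (-0.0212·79.76)²) = √(5.569524 + 2.859183) = 2.9032 km
L: √((0.0033·111.32)² + (0.0465·79.76)²) = √(0.134950 + 13.755494) = 3.7270 km
M: √((0.0250·111.32)² + (0.0074·79.76)²) = √(7.745089 + 0.348364) = 2.8449 km
Threshold 2.5 km: D (2.1728 km) is within range.

D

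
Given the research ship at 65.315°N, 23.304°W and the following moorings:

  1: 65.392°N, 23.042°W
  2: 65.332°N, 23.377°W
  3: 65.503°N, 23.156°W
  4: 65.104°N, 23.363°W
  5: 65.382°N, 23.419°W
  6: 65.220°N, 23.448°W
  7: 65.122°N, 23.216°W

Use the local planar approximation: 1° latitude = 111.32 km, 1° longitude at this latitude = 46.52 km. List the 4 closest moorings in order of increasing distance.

Distances from 65.315°N, 23.304°W:
1: √((0.077·111.32)² + (0.262·46.52)²) = √(73.47301 + 148.55319) = 14.901 km
2: √((0.017·111.32)² + (-0.073·46.52)²) = √(3.58133 + 11.53254) = 3.888 km
3: √((0.188·111.32)² + (0.148·46.52)²) = √(437.98788 + 47.40267) = 22.032 km
4: √((-0.211·111.32)² + (-0.059·46.52)²) = √(551.71057 + 7.53327) = 23.648 km
5: √((0.067·111.32)² + (-0.115·46.52)²) = √(55.62833 + 28.62036) = 9.179 km
6: √((-0.095·111.32)² + (-0.144·46.52)²) = √(111.83909 + 44.87499) = 12.519 km
7: √((-0.193·111.32)² + (0.088·46.52)²) = √(461.59491 + 16.75887) = 21.871 km
Sorted: 2 (3.888 km) < 5 (9.179 km) < 6 (12.519 km) < 1 (14.901 km) < 7 (21.871 km) < 3 (22.032 km) < …

2, 5, 6, 1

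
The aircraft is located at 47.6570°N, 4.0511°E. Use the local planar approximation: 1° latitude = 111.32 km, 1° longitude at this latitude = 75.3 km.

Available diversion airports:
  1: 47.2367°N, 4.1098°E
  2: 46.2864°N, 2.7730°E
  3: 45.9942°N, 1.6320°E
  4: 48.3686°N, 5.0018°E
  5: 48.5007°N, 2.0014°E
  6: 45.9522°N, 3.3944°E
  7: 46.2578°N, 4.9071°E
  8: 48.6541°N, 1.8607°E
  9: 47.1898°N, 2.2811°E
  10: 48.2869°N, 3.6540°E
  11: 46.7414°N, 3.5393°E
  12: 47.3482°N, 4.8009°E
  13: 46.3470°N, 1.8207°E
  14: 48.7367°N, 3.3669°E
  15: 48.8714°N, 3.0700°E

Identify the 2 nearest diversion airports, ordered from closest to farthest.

1, 12

Distances from 47.6570°N, 4.0511°E:
1: √((-0.4203·111.32)² + (0.0587·75.3)²) = √(2189.097855 + 19.537372) = 46.9961 km
2: √((-1.3706·111.32)² + (-1.2781·75.3)²) = √(23279.189214 + 9262.316607) = 180.3926 km
3: √((-1.6628·111.32)² + (-2.4191·75.3)²) = √(34263.082108 + 33181.620757) = 259.7012 km
4: √((0.7116·111.32)² + (0.9507·75.3)²) = √(6275.065655 + 5124.800223) = 106.7702 km
5: √((0.8437·111.32)² + (-2.0497·75.3)²) = √(8821.094883 + 23821.579525) = 180.6728 km
6: √((-1.7048·111.32)² + (-0.6567·75.3)²) = √(36015.816815 + 2445.254039) = 196.1149 km
7: √((-1.3992·111.32)² + (0.8560·75.3)²) = √(24260.848636 + 4154.679066) = 168.5691 km
8: √((0.9971·111.32)² + (-2.1904·75.3)²) = √(12320.372192 + 27204.253554) = 198.8080 km
9: √((-0.4672·111.32)² + (-1.7700·75.3)²) = √(2704.905292 + 17763.824961) = 143.0690 km
10: √((0.6299·111.32)² + (-0.3971·75.3)²) = √(4916.880033 + 894.107477) = 76.2298 km
11: √((-0.9156·111.32)² + (-0.5118·75.3)²) = √(10388.622454 + 1485.219065) = 108.9672 km
12: √((-0.3088·111.32)² + (0.7498·75.3)²) = √(1181.682975 + 3187.724825) = 66.1015 km
13: √((-1.3100·111.32)² + (-2.2304·75.3)²) = √(21266.155573 + 28206.906909) = 222.4254 km
14: √((1.0797·111.32)² + (-0.6842·75.3)²) = √(14446.165902 + 2654.337190) = 130.7689 km
15: √((1.2144·111.32)² + (-0.9811·75.3)²) = √(18275.527132 + 5457.786011) = 154.0562 km
Sorted: 1 (46.9961 km) < 12 (66.1015 km) < 10 (76.2298 km) < 4 (106.7702 km) < …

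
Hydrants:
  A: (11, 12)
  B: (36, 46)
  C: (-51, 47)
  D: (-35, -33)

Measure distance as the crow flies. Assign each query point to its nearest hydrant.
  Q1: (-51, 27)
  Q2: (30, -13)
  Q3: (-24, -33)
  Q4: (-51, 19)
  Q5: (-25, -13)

Q1 at (-51, 27):
  A: 63.8
  B: 89.1
  C: 20.0
  D: 62.1
  → nearest: C (20.0)
Q2 at (30, -13):
  A: 31.4
  B: 59.3
  C: 100.8
  D: 68.0
  → nearest: A (31.4)
Q3 at (-24, -33):
  A: 57.0
  B: 99.2
  C: 84.4
  D: 11.0
  → nearest: D (11.0)
Q4 at (-51, 19):
  A: 62.4
  B: 91.1
  C: 28.0
  D: 54.4
  → nearest: C (28.0)
Q5 at (-25, -13):
  A: 43.8
  B: 84.9
  C: 65.4
  D: 22.4
  → nearest: D (22.4)

Q1→C; Q2→A; Q3→D; Q4→C; Q5→D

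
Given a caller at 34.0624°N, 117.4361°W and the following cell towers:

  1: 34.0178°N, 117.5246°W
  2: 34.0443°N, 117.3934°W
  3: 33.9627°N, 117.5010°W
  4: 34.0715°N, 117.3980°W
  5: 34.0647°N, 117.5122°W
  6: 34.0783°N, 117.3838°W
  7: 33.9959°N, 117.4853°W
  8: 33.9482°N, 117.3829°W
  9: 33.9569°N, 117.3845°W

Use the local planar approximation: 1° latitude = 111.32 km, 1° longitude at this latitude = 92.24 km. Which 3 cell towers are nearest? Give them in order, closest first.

4, 2, 6

Distances from 34.0624°N, 117.4361°W:
1: 9.5545 km
2: 4.4241 km
3: 12.6101 km
4: 3.6574 km
5: 7.0241 km
6: 5.1386 km
7: 8.6831 km
8: 13.6270 km
9: 12.6721 km
Sorted: 4 (3.6574 km) < 2 (4.4241 km) < 6 (5.1386 km) < 5 (7.0241 km) < 7 (8.6831 km) < …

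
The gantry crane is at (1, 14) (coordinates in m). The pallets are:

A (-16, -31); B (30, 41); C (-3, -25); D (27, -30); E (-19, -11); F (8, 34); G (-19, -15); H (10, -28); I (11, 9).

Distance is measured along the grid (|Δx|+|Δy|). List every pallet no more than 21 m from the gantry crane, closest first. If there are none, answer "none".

I

Distances from (1, 14):
A: |-17| + |-45| = 17 + 45 = 62 m
B: |29| + |27| = 29 + 27 = 56 m
C: |-4| + |-39| = 4 + 39 = 43 m
D: |26| + |-44| = 26 + 44 = 70 m
E: |-20| + |-25| = 20 + 25 = 45 m
F: |7| + |20| = 7 + 20 = 27 m
G: |-20| + |-29| = 20 + 29 = 49 m
H: |9| + |-42| = 9 + 42 = 51 m
I: |10| + |-5| = 10 + 5 = 15 m
Threshold 21 m: I (15 m) is within range.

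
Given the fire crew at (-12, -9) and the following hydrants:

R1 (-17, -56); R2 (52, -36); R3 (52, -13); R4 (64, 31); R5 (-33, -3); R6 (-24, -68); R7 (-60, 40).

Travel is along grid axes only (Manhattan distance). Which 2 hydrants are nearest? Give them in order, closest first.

Distances from (-12, -9):
R1: |-5| + |-47| = 5 + 47 = 52
R2: |64| + |-27| = 64 + 27 = 91
R3: |64| + |-4| = 64 + 4 = 68
R4: |76| + |40| = 76 + 40 = 116
R5: |-21| + |6| = 21 + 6 = 27
R6: |-12| + |-59| = 12 + 59 = 71
R7: |-48| + |49| = 48 + 49 = 97
Sorted: R5 (27) < R1 (52) < R3 (68) < R6 (71) < …

R5, R1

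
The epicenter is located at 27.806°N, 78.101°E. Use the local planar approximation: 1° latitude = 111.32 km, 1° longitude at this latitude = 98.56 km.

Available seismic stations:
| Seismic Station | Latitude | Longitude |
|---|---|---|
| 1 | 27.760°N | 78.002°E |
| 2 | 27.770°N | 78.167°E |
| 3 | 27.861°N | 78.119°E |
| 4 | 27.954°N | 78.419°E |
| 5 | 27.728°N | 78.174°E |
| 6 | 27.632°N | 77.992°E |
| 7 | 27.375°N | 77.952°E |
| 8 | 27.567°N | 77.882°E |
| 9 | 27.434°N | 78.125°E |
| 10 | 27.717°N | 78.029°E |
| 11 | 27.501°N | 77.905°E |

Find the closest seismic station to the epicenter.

Distances from 27.806°N, 78.101°E:
1: √((-0.046·111.32)² + (-0.099·98.56)²) = √(26.22177 + 95.20764) = 11.020 km
2: √((-0.036·111.32)² + (0.066·98.56)²) = √(16.06022 + 42.31450) = 7.640 km
3: √((0.055·111.32)² + (0.018·98.56)²) = √(37.48623 + 3.14736) = 6.374 km
4: √((0.148·111.32)² + (0.318·98.56)²) = √(271.43749 + 982.32598) = 35.409 km
5: √((-0.078·111.32)² + (0.073·98.56)²) = √(75.39379 + 51.76630) = 11.277 km
6: √((-0.174·111.32)² + (-0.109·98.56)²) = √(375.18450 + 115.41291) = 22.149 km
7: √((-0.431·111.32)² + (-0.149·98.56)²) = √(2301.97676 + 215.66215) = 50.176 km
8: √((-0.239·111.32)² + (-0.219·98.56)²) = √(707.85157 + 465.89668) = 34.260 km
9: √((-0.372·111.32)² + (0.024·98.56)²) = √(1714.87423 + 5.59531) = 41.479 km
10: √((-0.089·111.32)² + (-0.072·98.56)²) = √(98.15816 + 50.35776) = 12.187 km
11: √((-0.305·111.32)² + (-0.196·98.56)²) = √(1152.77905 + 373.17585) = 39.063 km
Minimum: 3 at 6.374 km.

3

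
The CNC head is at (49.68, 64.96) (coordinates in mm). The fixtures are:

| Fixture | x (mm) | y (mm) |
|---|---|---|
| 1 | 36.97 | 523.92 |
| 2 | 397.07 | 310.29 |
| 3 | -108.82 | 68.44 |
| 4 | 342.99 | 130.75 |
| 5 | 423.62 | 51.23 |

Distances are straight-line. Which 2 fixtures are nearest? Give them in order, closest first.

Distances from (49.68, 64.96):
1: 459.14 mm
2: 425.28 mm
3: 158.54 mm
4: 300.60 mm
5: 374.19 mm
Sorted: 3 (158.54 mm) < 4 (300.60 mm) < 5 (374.19 mm) < 2 (425.28 mm) < …

3, 4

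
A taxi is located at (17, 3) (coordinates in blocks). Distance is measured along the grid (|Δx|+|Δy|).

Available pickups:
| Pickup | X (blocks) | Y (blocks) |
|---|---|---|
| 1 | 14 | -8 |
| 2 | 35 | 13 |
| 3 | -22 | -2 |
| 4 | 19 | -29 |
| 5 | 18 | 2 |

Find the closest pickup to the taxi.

5

Distances from (17, 3):
1: 14 blocks
2: 28 blocks
3: 44 blocks
4: 34 blocks
5: 2 blocks
Minimum: 5 at 2 blocks.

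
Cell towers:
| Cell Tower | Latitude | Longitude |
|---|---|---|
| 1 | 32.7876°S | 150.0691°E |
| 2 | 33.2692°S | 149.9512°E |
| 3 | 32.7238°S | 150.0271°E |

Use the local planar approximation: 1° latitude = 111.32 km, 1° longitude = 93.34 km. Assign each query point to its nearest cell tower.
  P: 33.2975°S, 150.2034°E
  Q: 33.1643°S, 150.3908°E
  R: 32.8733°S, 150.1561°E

P at 33.2975°S, 150.2034°E:
  1: 58.1298 km
  2: 23.7502 km
  3: 65.9503 km
  → nearest: 2 (23.7502 km)
Q at 33.1643°S, 150.3908°E:
  1: 51.5765 km
  2: 42.6616 km
  3: 59.6408 km
  → nearest: 2 (42.6616 km)
R at 32.8733°S, 150.1561°E:
  1: 12.5283 km
  2: 48.0425 km
  3: 20.5414 km
  → nearest: 1 (12.5283 km)

P→2; Q→2; R→1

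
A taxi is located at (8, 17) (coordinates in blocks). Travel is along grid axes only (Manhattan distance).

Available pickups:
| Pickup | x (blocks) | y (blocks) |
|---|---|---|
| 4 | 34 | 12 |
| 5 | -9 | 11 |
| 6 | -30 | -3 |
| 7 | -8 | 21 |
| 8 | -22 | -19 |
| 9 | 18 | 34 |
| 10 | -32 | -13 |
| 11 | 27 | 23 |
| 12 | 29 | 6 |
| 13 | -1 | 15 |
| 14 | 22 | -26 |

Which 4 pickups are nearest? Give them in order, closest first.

13, 7, 5, 11

Distances from (8, 17):
4: |26| + |-5| = 26 + 5 = 31 blocks
5: |-17| + |-6| = 17 + 6 = 23 blocks
6: |-38| + |-20| = 38 + 20 = 58 blocks
7: |-16| + |4| = 16 + 4 = 20 blocks
8: |-30| + |-36| = 30 + 36 = 66 blocks
9: |10| + |17| = 10 + 17 = 27 blocks
10: |-40| + |-30| = 40 + 30 = 70 blocks
11: |19| + |6| = 19 + 6 = 25 blocks
12: |21| + |-11| = 21 + 11 = 32 blocks
13: |-9| + |-2| = 9 + 2 = 11 blocks
14: |14| + |-43| = 14 + 43 = 57 blocks
Sorted: 13 (11 blocks) < 7 (20 blocks) < 5 (23 blocks) < 11 (25 blocks) < 9 (27 blocks) < 4 (31 blocks) < …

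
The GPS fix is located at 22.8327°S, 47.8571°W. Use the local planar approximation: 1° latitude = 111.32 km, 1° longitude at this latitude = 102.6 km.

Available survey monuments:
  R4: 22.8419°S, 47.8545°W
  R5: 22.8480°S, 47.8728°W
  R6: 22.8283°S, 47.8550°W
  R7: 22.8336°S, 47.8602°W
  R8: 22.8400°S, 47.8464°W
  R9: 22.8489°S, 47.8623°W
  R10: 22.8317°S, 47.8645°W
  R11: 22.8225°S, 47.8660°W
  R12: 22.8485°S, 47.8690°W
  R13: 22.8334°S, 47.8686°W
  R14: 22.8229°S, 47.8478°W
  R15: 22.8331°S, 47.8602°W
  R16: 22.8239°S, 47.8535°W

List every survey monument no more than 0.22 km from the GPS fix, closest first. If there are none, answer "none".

Distances from 22.8327°S, 47.8571°W:
R4: √((-0.0092·111.32)² + (0.0026·102.6)²) = √(1.048871 + 0.071161) = 1.0583 km
R5: √((-0.0153·111.32)² + (-0.0157·102.6)²) = √(2.900877 + 2.594741) = 2.3443 km
R6: √((0.0044·111.32)² + (0.0021·102.6)²) = √(0.239912 + 0.046423) = 0.5351 km
R7: √((-0.0009·111.32)² + (-0.0031·102.6)²) = √(0.010038 + 0.101162) = 0.3335 km
R8: √((-0.0073·111.32)² + (0.0107·102.6)²) = √(0.660377 + 1.205209) = 1.3659 km
R9: √((-0.0162·111.32)² + (-0.0052·102.6)²) = √(3.252194 + 0.284644) = 1.8806 km
R10: √((0.0010·111.32)² + (-0.0074·102.6)²) = √(0.012392 + 0.576445) = 0.7674 km
R11: √((0.0102·111.32)² + (-0.0089·102.6)²) = √(1.289278 + 0.833825) = 1.4571 km
R12: √((-0.0158·111.32)² + (-0.0119·102.6)²) = √(3.093574 + 1.490694) = 2.1411 km
R13: √((-0.0007·111.32)² + (-0.0115·102.6)²) = √(0.006072 + 1.392164) = 1.1825 km
R14: √((0.0098·111.32)² + (0.0093·102.6)²) = √(1.190141 + 0.910459) = 1.4493 km
R15: √((-0.0004·111.32)² + (-0.0031·102.6)²) = √(0.001983 + 0.101162) = 0.3212 km
R16: √((0.0088·111.32)² + (0.0036·102.6)²) = √(0.959648 + 0.136427) = 1.0469 km
Threshold 0.22 km: none within range.

none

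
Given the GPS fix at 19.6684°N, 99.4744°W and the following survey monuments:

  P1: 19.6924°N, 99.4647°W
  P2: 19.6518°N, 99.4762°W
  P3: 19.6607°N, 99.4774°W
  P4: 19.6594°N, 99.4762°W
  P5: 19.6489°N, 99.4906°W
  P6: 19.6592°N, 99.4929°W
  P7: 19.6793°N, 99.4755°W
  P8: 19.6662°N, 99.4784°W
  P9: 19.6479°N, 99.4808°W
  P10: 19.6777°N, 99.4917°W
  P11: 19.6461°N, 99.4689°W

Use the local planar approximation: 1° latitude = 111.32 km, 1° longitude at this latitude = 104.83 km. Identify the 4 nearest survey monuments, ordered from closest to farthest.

Distances from 19.6684°N, 99.4744°W:
P1: 2.8586 km
P2: 1.8575 km
P3: 0.9130 km
P4: 1.0195 km
P5: 2.7561 km
P6: 2.1932 km
P7: 1.2189 km
P8: 0.4856 km
P9: 2.3786 km
P10: 2.0883 km
P11: 2.5485 km
Sorted: P8 (0.4856 km) < P3 (0.9130 km) < P4 (1.0195 km) < P7 (1.2189 km) < P2 (1.8575 km) < P10 (2.0883 km) < …

P8, P3, P4, P7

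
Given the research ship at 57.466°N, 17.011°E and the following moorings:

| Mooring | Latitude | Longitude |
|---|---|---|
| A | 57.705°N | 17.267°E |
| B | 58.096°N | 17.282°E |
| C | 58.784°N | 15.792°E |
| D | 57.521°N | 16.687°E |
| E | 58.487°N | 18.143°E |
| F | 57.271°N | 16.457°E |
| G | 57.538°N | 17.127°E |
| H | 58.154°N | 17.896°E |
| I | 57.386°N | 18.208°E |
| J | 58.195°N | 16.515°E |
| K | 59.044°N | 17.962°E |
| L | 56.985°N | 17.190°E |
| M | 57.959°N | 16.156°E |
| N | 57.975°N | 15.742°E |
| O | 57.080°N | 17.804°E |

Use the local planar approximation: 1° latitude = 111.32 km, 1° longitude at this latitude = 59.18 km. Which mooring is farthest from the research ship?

Distances from 57.466°N, 17.011°E:
A: √((0.239·111.32)² + (0.256·59.18)²) = √(707.85157 + 229.52492) = 30.617 km
B: √((0.630·111.32)² + (0.271·59.18)²) = √(4918.44132 + 257.21039) = 71.942 km
C: √((1.318·111.32)² + (-1.219·59.18)²) = √(21526.68797 + 5204.24020) = 163.496 km
D: √((0.055·111.32)² + (-0.324·59.18)²) = √(37.48623 + 367.65455) = 20.128 km
E: √((1.021·111.32)² + (1.132·59.18)²) = √(12918.07732 + 4487.89591) = 131.932 km
F: √((-0.195·111.32)² + (-0.554·59.18)²) = √(471.21121 + 1074.90344) = 39.321 km
G: √((0.072·111.32)² + (0.116·59.18)²) = √(64.24087 + 47.12658) = 10.553 km
H: √((0.688·111.32)² + (0.885·59.18)²) = √(5865.74625 + 2743.06730) = 92.784 km
I: √((-0.080·111.32)² + (1.197·59.18)²) = √(79.30971 + 5018.08742) = 71.396 km
J: √((0.729·111.32)² + (-0.496·59.18)²) = √(6585.69255 + 861.61505) = 86.298 km
K: √((1.578·111.32)² + (0.951·59.18)²) = √(30857.47552 + 3167.45866) = 184.458 km
L: √((-0.481·111.32)² + (0.179·59.18)²) = √(2867.05846 + 112.21631) = 54.583 km
M: √((0.493·111.32)² + (-0.855·59.18)²) = √(3011.89782 + 2560.24868) = 74.647 km
N: √((0.509·111.32)² + (-1.269·59.18)²) = √(3210.56865 + 5639.92288) = 94.077 km
O: √((-0.386·111.32)² + (0.793·59.18)²) = √(1846.37965 + 2202.40050) = 63.630 km
Maximum: K at 184.458 km.

K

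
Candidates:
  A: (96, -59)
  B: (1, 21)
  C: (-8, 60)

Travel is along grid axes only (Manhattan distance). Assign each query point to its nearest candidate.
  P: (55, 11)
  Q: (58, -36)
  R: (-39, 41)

P→B; Q→A; R→C

P at (55, 11):
  A: 111
  B: 64
  C: 112
  → nearest: B (64)
Q at (58, -36):
  A: 61
  B: 114
  C: 162
  → nearest: A (61)
R at (-39, 41):
  A: 235
  B: 60
  C: 50
  → nearest: C (50)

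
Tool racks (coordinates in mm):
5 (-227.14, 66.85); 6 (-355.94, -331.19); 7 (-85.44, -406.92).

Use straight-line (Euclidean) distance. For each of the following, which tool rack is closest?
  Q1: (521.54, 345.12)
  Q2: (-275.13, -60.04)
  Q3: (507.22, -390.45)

Q1 at (521.54, 345.12):
  5: √((-748.68)² + (-278.27)²) = √(560521.7424 + 77434.1929) = 798.72 mm
  6: √((-877.48)² + (-676.31)²) = √(769971.1504 + 457395.2161) = 1107.87 mm
  7: √((-606.98)² + (-752.04)²) = √(368424.7204 + 565564.1616) = 966.43 mm
  → nearest: 5 (798.72 mm)
Q2 at (-275.13, -60.04):
  5: √((47.99)² + (126.89)²) = √(2303.0401 + 16101.0721) = 135.66 mm
  6: √((-80.81)² + (-271.15)²) = √(6530.2561 + 73522.3225) = 282.94 mm
  7: √((189.69)² + (-346.88)²) = √(35982.2961 + 120325.7344) = 395.36 mm
  → nearest: 5 (135.66 mm)
Q3 at (507.22, -390.45):
  5: √((-734.36)² + (457.30)²) = √(539284.6096 + 209123.2900) = 865.11 mm
  6: √((-863.16)² + (59.26)²) = √(745045.1856 + 3511.7476) = 865.19 mm
  7: √((-592.66)² + (-16.47)²) = √(351245.8756 + 271.2609) = 592.89 mm
  → nearest: 7 (592.89 mm)

Q1→5; Q2→5; Q3→7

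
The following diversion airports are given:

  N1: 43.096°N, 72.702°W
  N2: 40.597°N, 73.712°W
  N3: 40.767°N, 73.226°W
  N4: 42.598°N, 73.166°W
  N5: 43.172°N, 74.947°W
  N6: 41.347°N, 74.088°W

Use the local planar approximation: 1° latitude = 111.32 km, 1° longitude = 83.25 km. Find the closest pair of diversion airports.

N2 and N3

Pairwise distances:
N1–N2: 290.618 km
N1–N3: 262.909 km
N1–N4: 67.568 km
N1–N5: 187.088 km
N1–N6: 226.321 km
N2–N3: 44.667 km
N2–N4: 227.342 km
N2–N5: 304.530 km
N2–N6: 89.165 km
N3–N4: 203.888 km
N3–N5: 303.651 km
N3–N6: 96.532 km
N4–N5: 161.451 km
N4–N6: 159.013 km
N5–N6: 215.378 km
Closest pair: N2–N3 at 44.667 km.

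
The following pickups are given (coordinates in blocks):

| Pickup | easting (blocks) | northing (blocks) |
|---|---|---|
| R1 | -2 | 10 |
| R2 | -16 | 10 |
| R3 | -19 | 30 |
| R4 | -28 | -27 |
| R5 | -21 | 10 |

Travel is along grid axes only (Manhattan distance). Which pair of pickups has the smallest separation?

R2 and R5

Pairwise distances:
R2–R5: |-5| + |0| = 5 + 0 = 5 blocks
R1–R2: |-14| + |0| = 14 + 0 = 14 blocks
R1–R5: |-19| + |0| = 19 + 0 = 19 blocks
R3–R5: |-2| + |-20| = 2 + 20 = 22 blocks
R2–R3: |-3| + |20| = 3 + 20 = 23 blocks
R1–R3: |-17| + |20| = 17 + 20 = 37 blocks
R4–R5: |7| + |37| = 7 + 37 = 44 blocks
R2–R4: |-12| + |-37| = 12 + 37 = 49 blocks
R1–R4: |-26| + |-37| = 26 + 37 = 63 blocks
R3–R4: |-9| + |-57| = 9 + 57 = 66 blocks
Closest pair: R2–R5 at 5 blocks.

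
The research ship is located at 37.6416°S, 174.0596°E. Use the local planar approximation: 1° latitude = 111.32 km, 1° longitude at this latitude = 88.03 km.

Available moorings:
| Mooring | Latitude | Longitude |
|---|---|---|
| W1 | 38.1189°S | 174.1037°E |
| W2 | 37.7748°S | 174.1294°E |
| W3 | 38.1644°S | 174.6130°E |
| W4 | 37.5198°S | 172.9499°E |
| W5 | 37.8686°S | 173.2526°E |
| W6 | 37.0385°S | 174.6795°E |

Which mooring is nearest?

W2

Distances from 37.6416°S, 174.0596°E:
W1: 53.2747 km
W2: 16.0505 km
W3: 75.8963 km
W4: 98.6234 km
W5: 75.4007 km
W6: 86.5174 km
Minimum: W2 at 16.0505 km.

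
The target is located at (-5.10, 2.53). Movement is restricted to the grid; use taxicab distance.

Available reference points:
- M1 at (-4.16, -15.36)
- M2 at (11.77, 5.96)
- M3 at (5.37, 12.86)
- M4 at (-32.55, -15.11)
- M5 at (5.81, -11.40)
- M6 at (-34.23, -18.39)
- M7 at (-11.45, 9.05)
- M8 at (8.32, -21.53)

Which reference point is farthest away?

Distances from (-5.10, 2.53):
M1: |0.94| + |-17.89| = 0.94 + 17.89 = 18.83
M2: |16.87| + |3.43| = 16.87 + 3.43 = 20.30
M3: |10.47| + |10.33| = 10.47 + 10.33 = 20.80
M4: |-27.45| + |-17.64| = 27.45 + 17.64 = 45.09
M5: |10.91| + |-13.93| = 10.91 + 13.93 = 24.84
M6: |-29.13| + |-20.92| = 29.13 + 20.92 = 50.05
M7: |-6.35| + |6.52| = 6.35 + 6.52 = 12.87
M8: |13.42| + |-24.06| = 13.42 + 24.06 = 37.48
Maximum: M6 at 50.05.

M6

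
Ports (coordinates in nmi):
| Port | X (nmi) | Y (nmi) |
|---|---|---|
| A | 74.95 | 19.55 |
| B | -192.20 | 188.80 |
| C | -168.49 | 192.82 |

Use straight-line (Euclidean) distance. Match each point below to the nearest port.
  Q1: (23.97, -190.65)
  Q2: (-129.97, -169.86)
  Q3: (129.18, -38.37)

Q1 at (23.97, -190.65):
  A: 216.29 nmi
  B: 436.71 nmi
  C: 429.06 nmi
  → nearest: A (216.29 nmi)
Q2 at (-129.97, -169.86):
  A: 279.05 nmi
  B: 364.02 nmi
  C: 364.72 nmi
  → nearest: A (279.05 nmi)
Q3 at (129.18, -38.37):
  A: 79.34 nmi
  B: 393.56 nmi
  C: 376.90 nmi
  → nearest: A (79.34 nmi)

Q1→A; Q2→A; Q3→A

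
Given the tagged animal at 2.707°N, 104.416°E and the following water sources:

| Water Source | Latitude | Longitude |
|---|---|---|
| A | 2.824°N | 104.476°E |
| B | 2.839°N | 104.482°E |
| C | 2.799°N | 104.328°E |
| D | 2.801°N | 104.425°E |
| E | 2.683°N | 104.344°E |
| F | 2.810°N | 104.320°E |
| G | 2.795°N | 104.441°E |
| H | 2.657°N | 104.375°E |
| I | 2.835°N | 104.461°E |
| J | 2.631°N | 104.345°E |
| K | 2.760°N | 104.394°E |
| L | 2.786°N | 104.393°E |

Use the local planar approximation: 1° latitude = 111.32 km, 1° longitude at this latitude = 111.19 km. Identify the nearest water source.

Distances from 2.707°N, 104.416°E:
A: √((0.117·111.32)² + (0.060·111.19)²) = √(169.63604 + 44.50758) = 14.634 km
B: √((0.132·111.32)² + (0.066·111.19)²) = √(215.92069 + 53.85417) = 16.425 km
C: √((0.092·111.32)² + (-0.088·111.19)²) = √(104.88709 + 95.74075) = 14.164 km
D: √((0.094·111.32)² + (0.009·111.19)²) = √(109.49697 + 1.00142) = 10.512 km
E: √((-0.024·111.32)² + (-0.072·111.19)²) = √(7.13787 + 64.09091) = 8.440 km
F: √((0.103·111.32)² + (-0.096·111.19)²) = √(131.46824 + 113.93940) = 15.665 km
G: √((0.088·111.32)² + (0.025·111.19)²) = √(95.96475 + 7.72701) = 10.183 km
H: √((-0.050·111.32)² + (-0.041·111.19)²) = √(30.98036 + 20.78257) = 7.195 km
I: √((0.128·111.32)² + (0.045·111.19)²) = √(203.03286 + 25.03551) = 15.102 km
J: √((-0.076·111.32)² + (-0.071·111.19)²) = √(71.57701 + 62.32297) = 11.572 km
K: √((0.053·111.32)² + (-0.022·111.19)²) = √(34.80953 + 5.98380) = 6.387 km
L: √((0.079·111.32)² + (-0.023·111.19)²) = √(77.33936 + 6.54014) = 9.159 km
Minimum: K at 6.387 km.

K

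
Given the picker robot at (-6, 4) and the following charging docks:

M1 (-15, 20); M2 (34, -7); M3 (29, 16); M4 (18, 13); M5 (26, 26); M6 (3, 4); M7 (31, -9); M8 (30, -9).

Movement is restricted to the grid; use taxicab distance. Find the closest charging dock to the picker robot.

M6

Distances from (-6, 4):
M1: 25
M2: 51
M3: 47
M4: 33
M5: 54
M6: 9
M7: 50
M8: 49
Minimum: M6 at 9.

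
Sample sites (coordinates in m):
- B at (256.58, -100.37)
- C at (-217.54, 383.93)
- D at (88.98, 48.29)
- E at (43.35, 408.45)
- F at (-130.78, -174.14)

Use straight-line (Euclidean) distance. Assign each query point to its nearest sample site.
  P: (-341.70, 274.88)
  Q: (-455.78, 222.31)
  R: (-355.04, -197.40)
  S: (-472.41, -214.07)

P at (-341.70, 274.88):
  B: √((598.28)² + (-375.25)²) = √(357938.9584 + 140812.5625) = 706.22 m
  C: √((124.16)² + (109.05)²) = √(15415.7056 + 11891.9025) = 165.25 m
  D: √((430.68)² + (-226.59)²) = √(185485.2624 + 51343.0281) = 486.65 m
  E: √((385.05)² + (133.57)²) = √(148263.5025 + 17840.9449) = 407.56 m
  F: √((210.92)² + (-449.02)²) = √(44487.2464 + 201618.9604) = 496.09 m
  → nearest: C (165.25 m)
Q at (-455.78, 222.31):
  B: √((712.36)² + (-322.68)²) = √(507456.7696 + 104122.3824) = 782.04 m
  C: √((238.24)² + (161.62)²) = √(56758.2976 + 26121.0244) = 287.89 m
  D: √((544.76)² + (-174.02)²) = √(296763.4576 + 30282.9604) = 571.88 m
  E: √((499.13)² + (186.14)²) = √(249130.7569 + 34648.0996) = 532.71 m
  F: √((325.00)² + (-396.45)²) = √(105625.0000 + 157172.6025) = 512.64 m
  → nearest: C (287.89 m)
R at (-355.04, -197.40):
  B: √((611.62)² + (97.03)²) = √(374079.0244 + 9414.8209) = 619.27 m
  C: √((137.50)² + (581.33)²) = √(18906.2500 + 337944.5689) = 597.37 m
  D: √((444.02)² + (245.69)²) = √(197153.7604 + 60363.5761) = 507.46 m
  E: √((398.39)² + (605.85)²) = √(158714.5921 + 367054.2225) = 725.10 m
  F: √((224.26)² + (23.26)²) = √(50292.5476 + 541.0276) = 225.46 m
  → nearest: F (225.46 m)
S at (-472.41, -214.07):
  B: √((728.99)² + (113.70)²) = √(531426.4201 + 12927.6900) = 737.80 m
  C: √((254.87)² + (598.00)²) = √(64958.7169 + 357604.0000) = 650.05 m
  D: √((561.39)² + (262.36)²) = √(315158.7321 + 68832.7696) = 619.67 m
  E: √((515.76)² + (622.52)²) = √(266008.3776 + 387531.1504) = 808.42 m
  F: √((341.63)² + (39.93)²) = √(116711.0569 + 1594.4049) = 343.96 m
  → nearest: F (343.96 m)

P→C; Q→C; R→F; S→F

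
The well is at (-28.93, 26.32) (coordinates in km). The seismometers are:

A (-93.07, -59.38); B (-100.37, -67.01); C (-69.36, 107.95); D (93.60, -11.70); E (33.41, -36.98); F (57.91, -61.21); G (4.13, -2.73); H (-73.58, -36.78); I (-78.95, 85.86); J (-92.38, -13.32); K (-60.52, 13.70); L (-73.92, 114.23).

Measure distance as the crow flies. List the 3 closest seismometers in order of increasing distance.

Distances from (-28.93, 26.32):
A: 107.04 km
B: 117.53 km
C: 91.09 km
D: 128.29 km
E: 88.84 km
F: 123.30 km
G: 44.01 km
H: 77.30 km
I: 77.76 km
J: 74.81 km
K: 34.02 km
L: 98.75 km
Sorted: K (34.02 km) < G (44.01 km) < J (74.81 km) < H (77.30 km) < I (77.76 km) < …

K, G, J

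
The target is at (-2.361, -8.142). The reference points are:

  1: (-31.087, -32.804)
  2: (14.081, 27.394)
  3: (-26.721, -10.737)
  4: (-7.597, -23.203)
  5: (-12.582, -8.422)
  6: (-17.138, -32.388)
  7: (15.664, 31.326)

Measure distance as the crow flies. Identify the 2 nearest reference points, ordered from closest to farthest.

5, 4

Distances from (-2.361, -8.142):
1: 37.860
2: 39.155
3: 24.498
4: 15.945
5: 10.225
6: 28.394
7: 43.389
Sorted: 5 (10.225) < 4 (15.945) < 3 (24.498) < 6 (28.394) < …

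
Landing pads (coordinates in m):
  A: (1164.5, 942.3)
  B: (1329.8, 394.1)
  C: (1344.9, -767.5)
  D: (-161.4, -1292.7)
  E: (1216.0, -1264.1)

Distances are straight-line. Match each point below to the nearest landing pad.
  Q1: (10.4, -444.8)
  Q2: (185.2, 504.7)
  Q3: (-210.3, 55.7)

Q1 at (10.4, -444.8):
  A: √((1154.1)² + (1387.1)²) = √(1331946.810 + 1924046.410) = 1804.4 m
  B: √((1319.4)² + (838.9)²) = √(1740816.360 + 703753.210) = 1563.5 m
  C: √((1334.5)² + (-322.7)²) = √(1780890.250 + 104135.290) = 1373.0 m
  D: √((-171.8)² + (-847.9)²) = √(29515.240 + 718934.410) = 865.1 m
  E: √((1205.6)² + (-819.3)²) = √(1453471.360 + 671252.490) = 1457.6 m
  → nearest: D (865.1 m)
Q2 at (185.2, 504.7):
  A: √((979.3)² + (437.6)²) = √(959028.490 + 191493.760) = 1072.6 m
  B: √((1144.6)² + (-110.6)²) = √(1310109.160 + 12232.360) = 1149.9 m
  C: √((1159.7)² + (-1272.2)²) = √(1344904.090 + 1618492.840) = 1721.5 m
  D: √((-346.6)² + (-1797.4)²) = √(120131.560 + 3230646.760) = 1830.5 m
  E: √((1030.8)² + (-1768.8)²) = √(1062548.640 + 3128653.440) = 2047.2 m
  → nearest: A (1072.6 m)
Q3 at (-210.3, 55.7):
  A: √((1374.8)² + (886.6)²) = √(1890075.040 + 786059.560) = 1635.9 m
  B: √((1540.1)² + (338.4)²) = √(2371908.010 + 114514.560) = 1576.8 m
  C: √((1555.2)² + (-823.2)²) = √(2418647.040 + 677658.240) = 1759.6 m
  D: √((48.9)² + (-1348.4)²) = √(2391.210 + 1818182.560) = 1349.3 m
  E: √((1426.3)² + (-1319.8)²) = √(2034331.690 + 1741872.040) = 1943.2 m
  → nearest: D (1349.3 m)

Q1→D; Q2→A; Q3→D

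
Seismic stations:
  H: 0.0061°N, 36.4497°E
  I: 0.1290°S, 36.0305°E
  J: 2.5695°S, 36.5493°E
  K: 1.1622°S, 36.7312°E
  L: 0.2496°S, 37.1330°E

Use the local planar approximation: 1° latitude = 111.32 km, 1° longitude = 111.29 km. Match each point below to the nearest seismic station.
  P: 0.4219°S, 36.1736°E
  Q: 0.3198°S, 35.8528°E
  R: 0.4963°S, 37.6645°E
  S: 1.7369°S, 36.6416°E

P→I; Q→I; R→L; S→K

P at 0.4219°S, 36.1736°E:
  H: √((0.4280·111.32)² + (0.2761·111.29)²) = √(2270.042213 + 944.158915) = 56.6939 km
  I: √((0.2929·111.32)² + (-0.1431·111.29)²) = √(1063.126977 + 253.624704) = 36.2871 km
  J: √((-2.1476·111.32)² + (0.3757·111.29)²) = √(57154.862713 + 1748.214327) = 242.6996 km
  K: √((-0.7403·111.32)² + (0.5576·111.29)²) = √(6791.440405 + 3850.860755) = 103.1615 km
  L: √((0.1723·111.32)² + (0.9594·111.29)²) = √(367.889125 + 11400.180119) = 108.4807 km
  → nearest: I (36.2871 km)
Q at 0.3198°S, 35.8528°E:
  H: √((0.3259·111.32)² + (0.5969·111.29)²) = √(1316.179482 + 4412.812174) = 75.6901 km
  I: √((0.1908·111.32)² + (0.1777·111.29)²) = √(451.131483 + 391.099392) = 29.0212 km
  J: √((-2.2497·111.32)² + (0.6965·111.29)²) = √(62718.492623 + 6008.340357) = 262.1580 km
  K: √((-0.8424·111.32)² + (0.8784·111.29)²) = √(8793.932174 + 9556.457639) = 135.4636 km
  L: √((0.0702·111.32)² + (1.2802·111.29)²) = √(61.068973 + 20298.686234) = 142.6876 km
  → nearest: I (29.0212 km)
R at 0.4963°S, 37.6645°E:
  H: √((0.5024·111.32)² + (-1.2148·111.29)²) = √(3127.848121 + 18277.712901) = 146.3064 km
  I: √((0.3673·111.32)² + (-1.6340·111.29)²) = √(1671.815133 + 33068.644187) = 186.3879 km
  J: √((-2.0732·111.32)² + (-1.1152·111.29)²) = √(53263.388968 + 15403.443018) = 262.0436 km
  K: √((-0.6659·111.32)² + (-0.9333·111.29)²) = √(5494.958605 + 10788.344756) = 127.6060 km
  L: √((0.2467·111.32)² + (-0.5315·111.29)²) = √(754.196815 + 3498.797621) = 65.2150 km
  → nearest: L (65.2150 km)
S at 1.7369°S, 36.6416°E:
  H: √((1.7430·111.32)² + (-0.1919·111.29)²) = √(37647.935826 + 456.102271) = 195.2026 km
  I: √((1.6079·111.32)² + (-0.6111·111.29)²) = √(32037.931297 + 4625.267471) = 191.4764 km
  J: √((-0.8326·111.32)² + (-0.0923·111.29)²) = √(8590.515157 + 105.515360) = 93.2525 km
  K: √((0.5747·111.32)² + (0.0896·111.29)²) = √(4092.877907 + 99.432487) = 64.7481 km
  L: √((1.4873·111.32)² + (0.4914·111.29)²) = √(27412.178503 + 2990.767063) = 174.3644 km
  → nearest: K (64.7481 km)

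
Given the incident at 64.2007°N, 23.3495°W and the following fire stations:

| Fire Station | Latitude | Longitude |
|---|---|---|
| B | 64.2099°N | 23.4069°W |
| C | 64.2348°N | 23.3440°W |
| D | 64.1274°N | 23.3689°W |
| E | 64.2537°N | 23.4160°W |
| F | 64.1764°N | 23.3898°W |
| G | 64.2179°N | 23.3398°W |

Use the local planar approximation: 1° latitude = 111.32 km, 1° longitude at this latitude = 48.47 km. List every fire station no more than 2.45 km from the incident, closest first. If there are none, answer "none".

G

Distances from 64.2007°N, 23.3495°W:
B: √((0.0092·111.32)² + (-0.0574·48.47)²) = √(1.048871 + 7.740514) = 2.9647 km
C: √((0.0341·111.32)² + (0.0055·48.47)²) = √(14.409707 + 0.071068) = 3.8054 km
D: √((-0.0733·111.32)² + (-0.0194·48.47)²) = √(66.581618 + 0.884198) = 8.2138 km
E: √((0.0530·111.32)² + (-0.0665·48.47)²) = √(34.809528 + 10.389373) = 6.7230 km
F: √((-0.0243·111.32)² + (-0.0403·48.47)²) = √(7.317436 + 3.815541) = 3.3366 km
G: √((0.0172·111.32)² + (0.0097·48.47)²) = √(3.666091 + 0.221049) = 1.9716 km
Threshold 2.45 km: G (1.9716 km) is within range.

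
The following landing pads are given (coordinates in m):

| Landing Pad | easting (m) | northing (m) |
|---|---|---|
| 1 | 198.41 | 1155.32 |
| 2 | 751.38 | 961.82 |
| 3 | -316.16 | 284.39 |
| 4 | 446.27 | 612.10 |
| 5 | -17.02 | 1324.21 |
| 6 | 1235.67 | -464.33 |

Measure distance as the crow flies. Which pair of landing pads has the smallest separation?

1 and 5

Pairwise distances:
1–2: √((552.97)² + (-193.50)²) = √(305775.8209 + 37442.2500) = 585.85 m
1–3: √((-514.57)² + (-870.93)²) = √(264782.2849 + 758519.0649) = 1011.58 m
1–4: √((247.86)² + (-543.22)²) = √(61434.5796 + 295087.9684) = 597.10 m
1–5: √((-215.43)² + (168.89)²) = √(46410.0849 + 28523.8321) = 273.74 m
1–6: √((1037.26)² + (-1619.65)²) = √(1075908.3076 + 2623266.1225) = 1923.32 m
2–3: √((-1067.54)² + (-677.43)²) = √(1139641.6516 + 458911.4049) = 1264.34 m
2–4: √((-305.11)² + (-349.72)²) = √(93092.1121 + 122304.0784) = 464.11 m
2–5: √((-768.40)² + (362.39)²) = √(590438.5600 + 131326.5121) = 849.57 m
2–6: √((484.29)² + (-1426.15)²) = √(234536.8041 + 2033903.8225) = 1506.13 m
3–4: √((762.43)² + (327.71)²) = √(581299.5049 + 107393.8441) = 829.88 m
3–5: √((299.14)² + (1039.82)²) = √(89484.7396 + 1081225.6324) = 1081.99 m
3–6: √((1551.83)² + (-748.72)²) = √(2408176.3489 + 560581.6384) = 1723.01 m
4–5: √((-463.29)² + (712.11)²) = √(214637.6241 + 507100.6521) = 849.55 m
4–6: √((789.40)² + (-1076.43)²) = √(623152.3600 + 1158701.5449) = 1334.86 m
5–6: √((1252.69)² + (-1788.54)²) = √(1569232.2361 + 3198875.3316) = 2183.60 m
Closest pair: 1–5 at 273.74 m.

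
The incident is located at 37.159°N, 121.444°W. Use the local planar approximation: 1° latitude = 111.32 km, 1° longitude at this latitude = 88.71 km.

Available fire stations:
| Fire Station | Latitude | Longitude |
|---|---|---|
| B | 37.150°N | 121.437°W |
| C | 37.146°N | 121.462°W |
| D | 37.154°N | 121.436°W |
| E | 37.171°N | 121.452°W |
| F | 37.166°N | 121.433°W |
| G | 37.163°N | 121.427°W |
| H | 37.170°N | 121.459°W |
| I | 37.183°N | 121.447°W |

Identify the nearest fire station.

Distances from 37.159°N, 121.444°W:
B: 1.179 km
C: 2.155 km
D: 0.902 km
E: 1.513 km
F: 1.249 km
G: 1.572 km
H: 1.808 km
I: 2.685 km
Minimum: D at 0.902 km.

D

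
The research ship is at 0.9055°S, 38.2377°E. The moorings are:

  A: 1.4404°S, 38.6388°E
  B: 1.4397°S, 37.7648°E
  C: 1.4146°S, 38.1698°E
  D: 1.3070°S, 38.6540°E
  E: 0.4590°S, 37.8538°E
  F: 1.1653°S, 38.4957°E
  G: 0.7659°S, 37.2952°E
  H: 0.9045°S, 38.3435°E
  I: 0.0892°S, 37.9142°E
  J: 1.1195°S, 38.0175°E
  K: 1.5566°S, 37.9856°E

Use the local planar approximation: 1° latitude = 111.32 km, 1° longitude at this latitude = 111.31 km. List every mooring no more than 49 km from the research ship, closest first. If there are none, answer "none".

Distances from 0.9055°S, 38.2377°E:
A: √((-0.5349·111.32)² + (0.4011·111.31)²) = √(3545.615123 + 1993.304694) = 74.4239 km
B: √((-0.5342·111.32)² + (-0.4729·111.31)²) = √(3536.341216 + 2770.811577) = 79.4176 km
C: √((-0.5091·111.32)² + (-0.0679·111.31)²) = √(3211.830289 + 57.122593) = 57.1748 km
D: √((-0.4015·111.32)² + (0.4163·111.31)²) = √(1997.641237 + 2147.242959) = 64.3808 km
E: √((0.4465·111.32)² + (-0.3839·111.31)²) = √(2470.525391 + 1826.016047) = 65.5480 km
F: √((-0.2598·111.32)² + (0.2580·111.31)²) = √(836.420539 + 824.722375) = 40.7571 km
G: √((0.1396·111.32)² + (-0.9425·111.31)²) = √(241.500054 + 11006.039909) = 106.0544 km
H: √((0.0010·111.32)² + (0.1058·111.31)²) = √(0.012392 + 138.688260) = 11.7771 km
I: √((0.8163·111.32)² + (-0.3235·111.31)²) = √(8257.450678 + 1296.632597) = 97.7450 km
J: √((-0.2140·111.32)² + (-0.2202·111.31)²) = √(567.510553 + 600.762747) = 34.1800 km
K: √((-0.6511·111.32)² + (-0.2521·111.31)²) = √(5253.415922 + 787.433808) = 77.7229 km
Threshold 49 km: H (11.7771 km), J (34.1800 km), F (40.7571 km) are within range.

H, J, F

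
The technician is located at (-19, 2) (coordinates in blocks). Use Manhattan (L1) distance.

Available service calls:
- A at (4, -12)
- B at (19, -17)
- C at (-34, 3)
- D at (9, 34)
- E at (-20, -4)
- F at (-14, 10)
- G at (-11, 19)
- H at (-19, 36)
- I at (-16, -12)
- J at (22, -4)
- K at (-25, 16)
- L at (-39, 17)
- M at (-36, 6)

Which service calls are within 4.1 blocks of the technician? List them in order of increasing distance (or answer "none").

none

Distances from (-19, 2):
A: 37 blocks
B: 57 blocks
C: 16 blocks
D: 60 blocks
E: 7 blocks
F: 13 blocks
G: 25 blocks
H: 34 blocks
I: 17 blocks
J: 47 blocks
K: 20 blocks
L: 35 blocks
M: 21 blocks
Threshold 4.1 blocks: none within range.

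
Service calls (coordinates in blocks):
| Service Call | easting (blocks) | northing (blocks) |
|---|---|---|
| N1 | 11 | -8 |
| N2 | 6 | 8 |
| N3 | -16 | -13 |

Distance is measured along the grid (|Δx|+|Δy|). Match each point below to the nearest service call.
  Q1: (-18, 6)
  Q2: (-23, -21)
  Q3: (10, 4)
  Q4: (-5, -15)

Q1 at (-18, 6):
  N1: 43 blocks
  N2: 26 blocks
  N3: 21 blocks
  → nearest: N3 (21 blocks)
Q2 at (-23, -21):
  N1: 47 blocks
  N2: 58 blocks
  N3: 15 blocks
  → nearest: N3 (15 blocks)
Q3 at (10, 4):
  N1: 13 blocks
  N2: 8 blocks
  N3: 43 blocks
  → nearest: N2 (8 blocks)
Q4 at (-5, -15):
  N1: 23 blocks
  N2: 34 blocks
  N3: 13 blocks
  → nearest: N3 (13 blocks)

Q1→N3; Q2→N3; Q3→N2; Q4→N3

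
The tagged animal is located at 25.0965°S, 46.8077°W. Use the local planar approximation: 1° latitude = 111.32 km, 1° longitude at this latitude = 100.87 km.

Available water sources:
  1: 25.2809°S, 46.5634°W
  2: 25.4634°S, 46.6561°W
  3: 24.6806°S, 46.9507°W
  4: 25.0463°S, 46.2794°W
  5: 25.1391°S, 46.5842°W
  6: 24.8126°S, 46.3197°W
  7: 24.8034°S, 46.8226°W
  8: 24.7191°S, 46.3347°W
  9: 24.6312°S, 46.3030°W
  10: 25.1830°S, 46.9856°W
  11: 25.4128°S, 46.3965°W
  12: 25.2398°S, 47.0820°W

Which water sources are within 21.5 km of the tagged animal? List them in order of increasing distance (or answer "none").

10

Distances from 25.0965°S, 46.8077°W:
1: √((-0.1844·111.32)² + (0.2443·100.87)²) = √(421.374479 + 607.254827) = 32.0723 km
2: √((-0.3669·111.32)² + (0.1516·100.87)²) = √(1668.175808 + 233.841961) = 43.6121 km
3: √((0.4159·111.32)² + (-0.1430·100.87)²) = √(2143.503693 + 208.063604) = 48.4930 km
4: √((0.0502·111.32)² + (0.5283·100.87)²) = √(31.228695 + 2839.783706) = 53.5818 km
5: √((-0.0426·111.32)² + (0.2235·100.87)²) = √(22.488764 + 508.252000) = 23.0378 km
6: √((0.2839·111.32)² + (0.4880·100.87)²) = √(998.796888 + 2423.057307) = 58.4966 km
7: √((0.2931·111.32)² + (-0.0149·100.87)²) = √(1064.579336 + 2.258898) = 32.6625 km
8: √((0.3774·111.32)² + (0.4730·100.87)²) = √(1765.022260 + 2276.388186) = 63.5721 km
9: √((0.4653·111.32)² + (0.5047·100.87)²) = √(2682.949513 + 2591.735343) = 72.6270 km
10: √((-0.0865·111.32)² + (-0.1779·100.87)²) = √(92.721107 + 322.014878) = 20.3651 km
11: √((-0.3163·111.32)² + (0.4112·100.87)²) = √(1239.780437 + 1720.403247) = 54.4076 km
12: √((-0.1433·111.32)² + (-0.2743·100.87)²) = √(254.471281 + 765.553695) = 31.9378 km
Threshold 21.5 km: 10 (20.3651 km) is within range.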